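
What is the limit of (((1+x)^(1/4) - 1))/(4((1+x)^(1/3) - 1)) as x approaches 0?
Both numerator and denominator → 0 as x → 0; this is a 0/0 indeterminate form.
Expand each to leading order near x = 0: numerator ~ x/4, denominator ~ 4·x/3.
The limit of the ratio is 3/16.

Final answer: 3/16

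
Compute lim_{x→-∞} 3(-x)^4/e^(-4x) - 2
The quotient is an ∞/∞ indeterminate form as x → -∞.
Compare growth rates of the dominant terms (exponentials ≫ polynomials ≫ logarithms), or apply L'Hôpital's rule; the quotient → 0.
Adding the constant: 0 - 2 = -2. Limit = -2.

Final answer: -2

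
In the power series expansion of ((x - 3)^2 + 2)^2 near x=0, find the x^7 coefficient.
Expand to order 7: ((x - 3)^2 + 2)^2 = x^4 - 12·x^3 + 58·x^2 - 132·x + 121 + O(x^8).
The coefficient of x^7 is 0.

Final answer: 0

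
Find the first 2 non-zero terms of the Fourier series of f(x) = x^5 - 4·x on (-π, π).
(-40·π^2 + 2·π^4 + 232)·sin(x) + (-π^4 - 7/2 + 5·π^2)·sin(2·x)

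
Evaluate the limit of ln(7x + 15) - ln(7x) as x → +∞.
This is an ∞ − ∞ indeterminate form.
Combine the logarithms: ln(7x+15) − ln(7x) = ln((7x+15)/(7x)) = ln(1 + 15/(7x)) → ln(1) = 0.
Limit = 0.

Final answer: 0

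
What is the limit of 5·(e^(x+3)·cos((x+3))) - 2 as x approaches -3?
Direct substitution at x = -3 gives 3.

Final answer: 3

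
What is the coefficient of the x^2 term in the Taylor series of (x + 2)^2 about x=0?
Expand to order 2: (x + 2)^2 = x^2 + 4·x + 4 + O(x^3).
The coefficient of x^2 is 1.

Final answer: 1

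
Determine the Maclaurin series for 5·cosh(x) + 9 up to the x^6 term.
x^6/144 + 5·x^4/24 + 5·x^2/2 + 14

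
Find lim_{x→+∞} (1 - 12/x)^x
As x → +∞: this is the defining limit (1 - 12/x)^x → e^(-12).
Limit = e^(-12).

Final answer: e^(-12)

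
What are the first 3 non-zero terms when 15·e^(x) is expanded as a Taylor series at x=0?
15·x^2/2 + 15·x + 15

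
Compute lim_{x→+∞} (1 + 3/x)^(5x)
As x → +∞: write (1 + 3/x)^(5x) = ((1 + 3/x)^x)^5 → (e^3)^5 = e^15.
Limit = e^(15).

Final answer: e^(15)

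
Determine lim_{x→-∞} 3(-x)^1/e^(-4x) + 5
The quotient is an ∞/∞ indeterminate form as x → -∞.
Compare growth rates of the dominant terms (exponentials ≫ polynomials ≫ logarithms), or apply L'Hôpital's rule; the quotient → 0.
Adding the constant: 0 + 5 = 5. Limit = 5.

Final answer: 5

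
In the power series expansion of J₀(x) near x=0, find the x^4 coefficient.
Expand to order 4: J₀(x) = x^4/64 - x^2/4 + 1 + O(x^5).
The coefficient of x^4 is 1/64.

Final answer: 1/64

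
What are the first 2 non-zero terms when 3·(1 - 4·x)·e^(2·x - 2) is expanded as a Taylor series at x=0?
-6·x·e^(-2) + 3·e^(-2)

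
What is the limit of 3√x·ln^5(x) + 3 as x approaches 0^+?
The product is a 0·∞ indeterminate form at x → 0⁺.
Rewrite the product as 3·ln^5(x) / x^(-1/2) and apply L'Hôpital, or use the standard hierarchy x^(-1/2) ≫ |ln x|^5 as x → 0⁺.
The indeterminate product → 0, so the limit = 3.

Final answer: 3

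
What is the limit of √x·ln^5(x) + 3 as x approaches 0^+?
The product is a 0·∞ indeterminate form at x → 0⁺.
Rewrite the product as ln^5(x) / x^(-1/2) and apply L'Hôpital, or use the standard hierarchy x^(-1/2) ≫ |ln x|^5 as x → 0⁺.
The indeterminate product → 0, so the limit = 3.

Final answer: 3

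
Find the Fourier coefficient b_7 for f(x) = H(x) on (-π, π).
b_7 = (1/π) ∫_{-π}^{π} f(x)·sin(7x) dx.
Evaluate the integral (use parity and integration by parts as needed): b_7 = 2/(7·π).

Final answer: 2/(7·π)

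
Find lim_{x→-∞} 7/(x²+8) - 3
Evaluate the dominant behaviour as x → -∞; each term tends to a finite value or vanishes.
Limit = -3.

Final answer: -3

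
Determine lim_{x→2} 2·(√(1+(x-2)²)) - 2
Direct substitution at x = 2 gives 0.

Final answer: 0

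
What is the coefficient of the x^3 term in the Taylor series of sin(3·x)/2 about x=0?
Expand to order 3: sin(3·x)/2 = -9·x^3/4 + 3·x/2 + O(x^4).
The coefficient of x^3 is -9/4.

Final answer: -9/4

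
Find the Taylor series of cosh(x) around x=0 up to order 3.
x^2/2 + 1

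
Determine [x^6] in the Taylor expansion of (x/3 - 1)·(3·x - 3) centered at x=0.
Expand to order 6: (x/3 - 1)·(3·x - 3) = x^2 - 4·x + 3 + O(x^7).
The coefficient of x^6 is 0.

Final answer: 0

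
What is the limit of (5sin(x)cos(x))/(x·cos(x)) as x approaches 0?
Both numerator and denominator → 0 as x → 0; this is a 0/0 indeterminate form.
Expand each to leading order near x = 0: numerator ~ 5·x, denominator ~ x.
The limit of the ratio is 5.

Final answer: 5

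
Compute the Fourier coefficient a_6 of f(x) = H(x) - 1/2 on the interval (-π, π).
a_6 = (1/π) ∫_{-π}^{π} f(x)·cos(6x) dx.
Evaluate the integral (use parity and integration by parts as needed): a_6 = 0.

Final answer: 0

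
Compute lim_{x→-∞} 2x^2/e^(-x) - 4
The quotient is an ∞/∞ indeterminate form as x → -∞.
Compare growth rates of the dominant terms (exponentials ≫ polynomials ≫ logarithms), or apply L'Hôpital's rule; the quotient → 0.
Adding the constant: 0 - 4 = -4. Limit = -4.

Final answer: -4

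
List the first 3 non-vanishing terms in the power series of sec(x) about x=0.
5·x^4/24 + x^2/2 + 1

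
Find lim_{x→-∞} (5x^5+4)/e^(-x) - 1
The quotient is an ∞/∞ indeterminate form as x → -∞.
Compare growth rates of the dominant terms (exponentials ≫ polynomials ≫ logarithms), or apply L'Hôpital's rule; the quotient → 0.
Adding the constant: 0 - 1 = -1. Limit = -1.

Final answer: -1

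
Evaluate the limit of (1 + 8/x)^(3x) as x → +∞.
As x → +∞: write (1 + 8/x)^(3x) = ((1 + 8/x)^x)^3 → (e^8)^3 = e^24.
Limit = e^(24).

Final answer: e^(24)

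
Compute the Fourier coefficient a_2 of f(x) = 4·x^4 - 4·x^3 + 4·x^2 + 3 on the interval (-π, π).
a_2 = (1/π) ∫_{-π}^{π} f(x)·cos(2x) dx.
Evaluate the integral (use parity and integration by parts as needed): a_2 = -8 + 8·π^2.

Final answer: -8 + 8·π^2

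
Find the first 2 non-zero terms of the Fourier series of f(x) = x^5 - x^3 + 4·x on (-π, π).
(-42·π^2 + 2·π^4 + 260)·sin(x) + (-π^4 - 13 + 6·π^2)·sin(2·x)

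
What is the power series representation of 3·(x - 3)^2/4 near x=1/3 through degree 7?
16/3 - 4·(x - 1/3) + 3·(x - 1/3)^2/4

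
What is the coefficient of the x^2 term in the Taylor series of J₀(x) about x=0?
Expand to order 2: J₀(x) = 1 - x^2/4 + O(x^3).
The coefficient of x^2 is -1/4.

Final answer: -1/4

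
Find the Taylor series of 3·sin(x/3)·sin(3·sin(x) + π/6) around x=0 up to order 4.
-91·√(3)·x^4/36 - 61·x^3/27 + 3·√(3)·x^2/2 + x/2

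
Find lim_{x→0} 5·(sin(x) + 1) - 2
Direct substitution at x = 0 gives 3.

Final answer: 3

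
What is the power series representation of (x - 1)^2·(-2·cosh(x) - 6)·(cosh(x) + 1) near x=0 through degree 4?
-7·x^4 + 12·x^3 - 22·x^2 + 32·x - 16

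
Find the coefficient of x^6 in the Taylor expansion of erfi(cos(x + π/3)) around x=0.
Expand to order 6: erfi(cos(x + π/3)) = -287·x^6·e^(1/4)/(23040·√(π)) + 239·√(3)·x^5·e^(1/4)/(1920·√(π)) - 73·x^4·e^(1/4)/(192·√(π)) + √(3)·x^3·e^(1/4)/(24·√(π)) + x^2·e^(1/4)/(4·√(π)) - √(3)·x·e^(1/4)/√(π) + erfi(1/2) + O(x^7).
The coefficient of x^6 is -287·e^(1/4)/(23040·√(π)).

Final answer: -287·e^(1/4)/(23040·√(π))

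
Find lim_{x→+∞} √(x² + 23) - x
This is an ∞ − ∞ indeterminate form.
Multiply and divide by the conjugate √(x²+23) + x; the x² terms cancel, leaving 23/(√(x²+23)+x) → 0.
Limit = 0.

Final answer: 0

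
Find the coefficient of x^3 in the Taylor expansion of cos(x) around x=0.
Expand to order 3: cos(x) = 1 - x^2/2 + O(x^4).
The coefficient of x^3 is 0.

Final answer: 0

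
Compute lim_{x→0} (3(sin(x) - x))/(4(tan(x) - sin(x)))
Both numerator and denominator → 0 as x → 0; this is a 0/0 indeterminate form.
Expand each to leading order near x = 0: numerator ~ -x^3/2, denominator ~ 2·x^3.
The limit of the ratio is -1/4.

Final answer: -1/4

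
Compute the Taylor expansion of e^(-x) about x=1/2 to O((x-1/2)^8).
e^(-1/2) - e^(-1/2)·(x - 1/2) + e^(-1/2)·(x - 1/2)^2/2 - e^(-1/2)·(x - 1/2)^3/6 + e^(-1/2)·(x - 1/2)^4/24 - e^(-1/2)·(x - 1/2)^5/120 + e^(-1/2)·(x - 1/2)^6/720 - e^(-1/2)·(x - 1/2)^7/5040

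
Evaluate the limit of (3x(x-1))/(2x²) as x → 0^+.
Both numerator and denominator → 0 as x → 0^+; this is a 0/0 indeterminate form.
Expand each to leading order near x = 0: numerator ~ -3·x, denominator ~ 2·x^2.
The limit of the ratio is -∞.

Final answer: -∞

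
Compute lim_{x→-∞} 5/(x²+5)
Evaluate the dominant behaviour as x → -∞; each term tends to a finite value or vanishes.
Limit = 0.

Final answer: 0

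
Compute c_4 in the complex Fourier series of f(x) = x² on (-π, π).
Compute the real Fourier coefficients first: a_4 = 1/4, b_4 = 0.
Then c_4 = (a_4 − i·b_4)/2 = 1/8.

Final answer: 1/8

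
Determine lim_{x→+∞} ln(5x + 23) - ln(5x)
This is an ∞ − ∞ indeterminate form.
Combine the logarithms: ln(5x+23) − ln(5x) = ln((5x+23)/(5x)) = ln(1 + 23/(5x)) → ln(1) = 0.
Limit = 0.

Final answer: 0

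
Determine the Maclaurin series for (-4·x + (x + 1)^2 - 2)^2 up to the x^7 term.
x^4 - 4·x^3 + 2·x^2 + 4·x + 1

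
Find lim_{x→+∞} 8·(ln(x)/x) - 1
Evaluate the dominant behaviour as x → +∞; each term tends to a finite value or vanishes.
Limit = -1.

Final answer: -1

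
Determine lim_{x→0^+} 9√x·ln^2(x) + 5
The product is a 0·∞ indeterminate form at x → 0⁺.
Rewrite the product as 9·ln^2(x) / x^(-1/2) and apply L'Hôpital, or use the standard hierarchy x^(-1/2) ≫ |ln x|^2 as x → 0⁺.
The indeterminate product → 0, so the limit = 5.

Final answer: 5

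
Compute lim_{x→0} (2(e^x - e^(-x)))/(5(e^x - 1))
Both numerator and denominator → 0 as x → 0; this is a 0/0 indeterminate form.
Expand each to leading order near x = 0: numerator ~ 4·x, denominator ~ 5·x.
The limit of the ratio is 4/5.

Final answer: 4/5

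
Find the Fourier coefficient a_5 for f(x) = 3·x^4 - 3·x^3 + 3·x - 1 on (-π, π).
a_5 = (1/π) ∫_{-π}^{π} f(x)·cos(5x) dx.
Evaluate the integral (use parity and integration by parts as needed): a_5 = 144/625 - 24·π^2/25.

Final answer: 144/625 - 24·π^2/25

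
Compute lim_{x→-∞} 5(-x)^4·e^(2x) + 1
The product is a 0·∞ indeterminate form at x → -∞.
Rewrite the product as 5(-x)^4 / e^(-2x) (an ∞/∞ form) and apply L'Hôpital, or use the standard hierarchy e^(2|x|) ≫ |(-x)^4| as x → -∞.
The indeterminate product → 0, so the limit = 1.

Final answer: 1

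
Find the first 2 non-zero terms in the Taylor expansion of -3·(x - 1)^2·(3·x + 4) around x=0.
15·x - 12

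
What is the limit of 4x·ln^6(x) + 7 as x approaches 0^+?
The product is a 0·∞ indeterminate form at x → 0⁺.
Rewrite the product as 4·ln^6(x) / x^(-1) and apply L'Hôpital, or use the standard hierarchy x^(-1) ≫ |ln x|^6 as x → 0⁺.
The indeterminate product → 0, so the limit = 7.

Final answer: 7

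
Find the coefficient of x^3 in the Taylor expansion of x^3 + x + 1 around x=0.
Expand to order 3: x^3 + x + 1 = x^3 + x + 1 + O(x^4).
The coefficient of x^3 is 1.

Final answer: 1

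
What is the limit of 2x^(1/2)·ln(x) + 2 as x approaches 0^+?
The product is a 0·∞ indeterminate form at x → 0⁺.
Rewrite the product as 2·ln(x) / x^(-1/2) and apply L'Hôpital, or use the standard hierarchy x^(-1/2) ≫ |ln x| as x → 0⁺.
The indeterminate product → 0, so the limit = 2.

Final answer: 2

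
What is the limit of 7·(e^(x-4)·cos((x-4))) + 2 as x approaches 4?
Direct substitution at x = 4 gives 9.

Final answer: 9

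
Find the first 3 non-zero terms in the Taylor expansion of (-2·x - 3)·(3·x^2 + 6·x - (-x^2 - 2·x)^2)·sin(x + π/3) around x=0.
x^3·(-9/2 + 23·√(3)/2) + x^2·(-9 - 9·√(3)/2) - 9·√(3)·x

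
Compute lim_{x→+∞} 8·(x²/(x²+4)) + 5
Evaluate the dominant behaviour as x → +∞; each term tends to a finite value or vanishes.
Limit = 13.

Final answer: 13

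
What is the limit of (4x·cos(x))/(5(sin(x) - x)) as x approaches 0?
Both numerator and denominator → 0 as x → 0; this is a 0/0 indeterminate form.
Expand each to leading order near x = 0: numerator ~ 4·x, denominator ~ -5·x^3/6.
The limit of the ratio is -∞.

Final answer: -∞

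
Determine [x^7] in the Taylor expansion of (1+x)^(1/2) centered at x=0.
Expand to order 7: (1+x)^(1/2) = 33·x^7/2048 - 21·x^6/1024 + 7·x^5/256 - 5·x^4/128 + x^3/16 - x^2/8 + x/2 + 1 + O(x^8).
The coefficient of x^7 is 33/2048.

Final answer: 33/2048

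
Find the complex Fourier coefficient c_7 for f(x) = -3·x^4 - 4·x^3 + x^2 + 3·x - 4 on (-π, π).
Compute the real Fourier coefficients first: a_7 = -340/2401 + 24·π^2/49, b_7 = 342/343 - 8·π^2/7.
Then c_7 = (a_7 − i·b_7)/2 = -170/2401 + 12·π^2/49 - 171·i/343 + 4·i·π^2/7.

Final answer: -170/2401 + 12·π^2/49 - 171·i/343 + 4·i·π^2/7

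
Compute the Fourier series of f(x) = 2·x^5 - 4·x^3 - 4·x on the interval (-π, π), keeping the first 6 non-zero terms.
(-88·π^2 + 4·π^4 + 520)·sin(x) + (-2·π^4 - 17 + 14·π^2)·sin(2·x) + (-152·π^2/27 + 88/81 + 4·π^4/3)·sin(3·x) + (-π^4 + 25/32 + 13·π^2/4)·sin(4·x) + (-56·π^2/25 - 664/625 + 4·π^4/5)·sin(5·x) + (-2·π^4/3 + 85/81 + 46·π^2/27)·sin(6·x)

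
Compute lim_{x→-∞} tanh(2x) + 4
Evaluate the dominant behaviour as x → -∞; each term tends to a finite value or vanishes.
Limit = 3.

Final answer: 3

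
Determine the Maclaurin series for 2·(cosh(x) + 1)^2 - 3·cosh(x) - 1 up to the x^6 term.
13·x^6/144 + 17·x^4/24 + 5·x^2/2 + 4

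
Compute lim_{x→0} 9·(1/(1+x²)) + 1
Direct substitution at x = 0 gives 10.

Final answer: 10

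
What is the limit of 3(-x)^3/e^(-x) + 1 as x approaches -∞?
The quotient is an ∞/∞ indeterminate form as x → -∞.
Compare growth rates of the dominant terms (exponentials ≫ polynomials ≫ logarithms), or apply L'Hôpital's rule; the quotient → 0.
Adding the constant: 0 + 1 = 1. Limit = 1.

Final answer: 1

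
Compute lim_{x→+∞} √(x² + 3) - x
This is an ∞ − ∞ indeterminate form.
Multiply and divide by the conjugate √(x²+3) + x; the x² terms cancel, leaving 3/(√(x²+3)+x) → 0.
Limit = 0.

Final answer: 0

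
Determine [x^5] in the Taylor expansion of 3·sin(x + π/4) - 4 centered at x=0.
Expand to order 5: 3·sin(x + π/4) - 4 = √(2)·x^5/80 + √(2)·x^4/16 - √(2)·x^3/4 - 3·√(2)·x^2/4 + 3·√(2)·x/2 - 4 + 3·√(2)/2 + O(x^6).
The coefficient of x^5 is √(2)/80.

Final answer: √(2)/80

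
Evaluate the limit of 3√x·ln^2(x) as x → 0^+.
This is a 0·∞ indeterminate form at x → 0⁺.
Rewrite the product as 3·ln^2(x) / x^(-1/2) and apply L'Hôpital, or use the standard hierarchy x^(-1/2) ≫ |ln x|^2 as x → 0⁺.
The indeterminate product → 0, so the limit = 0.

Final answer: 0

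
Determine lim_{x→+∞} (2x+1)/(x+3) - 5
Evaluate the dominant behaviour as x → +∞; each term tends to a finite value or vanishes.
Limit = -3.

Final answer: -3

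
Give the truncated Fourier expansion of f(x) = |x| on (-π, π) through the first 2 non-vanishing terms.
-4·cos(x)/π + π/2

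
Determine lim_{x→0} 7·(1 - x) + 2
Direct substitution at x = 0 gives 9.

Final answer: 9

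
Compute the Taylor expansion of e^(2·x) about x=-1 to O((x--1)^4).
e^(-2) + 2·e^(-2)·(x + 1) + 2·e^(-2)·(x + 1)^2 + 4·e^(-2)·(x + 1)^3/3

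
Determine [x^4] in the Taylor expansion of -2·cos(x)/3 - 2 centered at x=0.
Expand to order 4: -2·cos(x)/3 - 2 = -x^4/36 + x^2/3 - 8/3 + O(x^5).
The coefficient of x^4 is -1/36.

Final answer: -1/36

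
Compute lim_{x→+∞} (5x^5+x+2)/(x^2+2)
This is an ∞/∞ indeterminate form as x → +∞.
Divide numerator and denominator by x^5 and let the lower-order terms vanish; the numerator's degree 5 exceeds the denominator's degree 2, so the quotient diverges.
Limit = ∞.

Final answer: ∞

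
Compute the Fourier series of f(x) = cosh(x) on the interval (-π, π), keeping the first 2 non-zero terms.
-cos(x)·sinh(π)/π + sinh(π)/π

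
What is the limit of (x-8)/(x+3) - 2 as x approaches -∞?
Evaluate the dominant behaviour as x → -∞; each term tends to a finite value or vanishes.
Limit = -1.

Final answer: -1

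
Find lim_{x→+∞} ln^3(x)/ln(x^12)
This is an ∞/∞ indeterminate form as x → +∞.
Write ln(x^12) = 12·ln(x), reducing the quotient to ln^2(x)/12 → ∞.
Limit = ∞.

Final answer: ∞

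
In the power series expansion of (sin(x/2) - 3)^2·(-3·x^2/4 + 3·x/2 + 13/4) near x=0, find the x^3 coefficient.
Expand to order 3: (sin(x/2) - 3)^2·(-3·x^2/4 + 3·x/2 + 13/4) = 97·x^3/32 - 167·x^2/16 + 15·x/4 + 117/4 + O(x^4).
The coefficient of x^3 is 97/32.

Final answer: 97/32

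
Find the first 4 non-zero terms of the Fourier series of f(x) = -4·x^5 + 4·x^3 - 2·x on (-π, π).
(-1012 - 8·π^4 + 168·π^2)·sin(x) + (-24·π^2 + 38 + 4·π^4)·sin(2·x) + (-8·π^4/3 - 572/81 + 232·π^2/27)·sin(3·x) + (-9·π^2/2 + 43/16 + 2·π^4)·sin(4·x)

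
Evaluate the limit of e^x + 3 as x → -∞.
Evaluate the dominant behaviour as x → -∞; each term tends to a finite value or vanishes.
Limit = 3.

Final answer: 3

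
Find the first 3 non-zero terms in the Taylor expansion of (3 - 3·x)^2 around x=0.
9·x^2 - 18·x + 9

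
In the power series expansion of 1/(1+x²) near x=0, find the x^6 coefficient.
Expand to order 6: 1/(1+x²) = -x^6 + x^4 - x^2 + 1 + O(x^7).
The coefficient of x^6 is -1.

Final answer: -1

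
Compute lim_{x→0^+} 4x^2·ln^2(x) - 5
The product is a 0·∞ indeterminate form at x → 0⁺.
Rewrite the product as 4·ln^2(x) / x^(-2) and apply L'Hôpital, or use the standard hierarchy x^(-2) ≫ |ln x|^2 as x → 0⁺.
The indeterminate product → 0, so the limit = -5.

Final answer: -5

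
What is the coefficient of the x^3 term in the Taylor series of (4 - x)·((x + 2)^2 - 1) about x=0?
Expand to order 3: (4 - x)·((x + 2)^2 - 1) = -x^3 + 13·x + 12 + O(x^4).
The coefficient of x^3 is -1.

Final answer: -1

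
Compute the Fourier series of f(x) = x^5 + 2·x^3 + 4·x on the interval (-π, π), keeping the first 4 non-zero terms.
(-36·π^2 + 2·π^4 + 224)·sin(x) + (-π^4 - 17/2 + 3·π^2)·sin(2·x) + (-4·π^2/27 + 224/81 + 2·π^4/3)·sin(3·x) + (-π^4/2 - 3·π^2/8 - 119/64)·sin(4·x)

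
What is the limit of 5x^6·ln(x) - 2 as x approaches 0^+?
The product is a 0·∞ indeterminate form at x → 0⁺.
Rewrite the product as 5·ln(x) / x^(-6) and apply L'Hôpital, or use the standard hierarchy x^(-6) ≫ |ln x| as x → 0⁺.
The indeterminate product → 0, so the limit = -2.

Final answer: -2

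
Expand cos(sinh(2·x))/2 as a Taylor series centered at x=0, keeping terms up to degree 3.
1/2 - x^2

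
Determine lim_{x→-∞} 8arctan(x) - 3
Evaluate the dominant behaviour as x → -∞; each term tends to a finite value or vanishes.
Limit = -4·π - 3.

Final answer: -4·π - 3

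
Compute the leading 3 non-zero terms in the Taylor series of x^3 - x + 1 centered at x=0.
x^3 - x + 1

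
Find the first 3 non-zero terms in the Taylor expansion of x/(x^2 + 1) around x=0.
x^5 - x^3 + x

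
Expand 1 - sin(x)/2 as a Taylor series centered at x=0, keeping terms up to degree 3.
x^3/12 - x/2 + 1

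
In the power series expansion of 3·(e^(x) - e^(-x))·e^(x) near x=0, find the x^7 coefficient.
Expand to order 7: 3·(e^(x) - e^(-x))·e^(x) = 8·x^7/105 + 4·x^6/15 + 4·x^5/5 + 2·x^4 + 4·x^3 + 6·x^2 + 6·x + O(x^8).
The coefficient of x^7 is 8/105.

Final answer: 8/105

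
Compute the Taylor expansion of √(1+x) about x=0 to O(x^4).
x^3/16 - x^2/8 + x/2 + 1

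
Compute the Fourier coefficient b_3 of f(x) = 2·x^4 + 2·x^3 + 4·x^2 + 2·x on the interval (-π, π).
b_3 = (1/π) ∫_{-π}^{π} f(x)·sin(3x) dx.
Evaluate the integral (use parity and integration by parts as needed): b_3 = 4/9 + 4·π^2/3.

Final answer: 4/9 + 4·π^2/3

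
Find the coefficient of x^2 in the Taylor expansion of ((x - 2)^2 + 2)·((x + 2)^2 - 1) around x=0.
Expand to order 2: ((x - 2)^2 + 2)·((x + 2)^2 - 1) = -7·x^2 + 12·x + 18 + O(x^3).
The coefficient of x^2 is -7.

Final answer: -7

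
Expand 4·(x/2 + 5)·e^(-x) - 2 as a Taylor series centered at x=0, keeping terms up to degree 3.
-7·x^3/3 + 8·x^2 - 18·x + 18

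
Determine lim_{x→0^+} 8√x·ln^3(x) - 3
The product is a 0·∞ indeterminate form at x → 0⁺.
Rewrite the product as 8·ln^3(x) / x^(-1/2) and apply L'Hôpital, or use the standard hierarchy x^(-1/2) ≫ |ln x|^3 as x → 0⁺.
The indeterminate product → 0, so the limit = -3.

Final answer: -3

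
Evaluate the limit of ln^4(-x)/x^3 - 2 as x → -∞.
The quotient is an ∞/∞ indeterminate form as x → -∞.
Compare growth rates of the dominant terms (exponentials ≫ polynomials ≫ logarithms), or apply L'Hôpital's rule; the quotient → 0.
Adding the constant: 0 - 2 = -2. Limit = -2.

Final answer: -2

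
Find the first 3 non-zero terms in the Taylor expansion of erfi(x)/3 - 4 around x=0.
2·x^3/(9·√(π)) + 2·x/(3·√(π)) - 4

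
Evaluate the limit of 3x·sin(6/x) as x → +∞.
As x → +∞: let u = 6/x → 0⁺; then 3·x·sin(6/x) = 3·6·sin(u)/u → 3·6·1 = 18.
Limit = 18.

Final answer: 18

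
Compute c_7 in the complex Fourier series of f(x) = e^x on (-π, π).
Compute the real Fourier coefficients first: a_7 = (1 - e^(2·π))·e^(-π)/(50·π), b_7 = (-7 + 7·e^(2·π))·e^(-π)/(50·π).
Then c_7 = (a_7 − i·b_7)/2 = -e^(π)/(100·π) + e^(-π)/(100·π) - 7·i·e^(π)/(100·π) + 7·i·e^(-π)/(100·π).

Final answer: -e^(π)/(100·π) + e^(-π)/(100·π) - 7·i·e^(π)/(100·π) + 7·i·e^(-π)/(100·π)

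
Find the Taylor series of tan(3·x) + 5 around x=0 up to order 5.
162·x^5/5 + 9·x^3 + 3·x + 5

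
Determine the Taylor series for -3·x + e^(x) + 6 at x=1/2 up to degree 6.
e^(1/2) + 9/2 + (-3 + e^(1/2))·(x - 1/2) + e^(1/2)·(x - 1/2)^2/2 + e^(1/2)·(x - 1/2)^3/6 + e^(1/2)·(x - 1/2)^4/24 + e^(1/2)·(x - 1/2)^5/120 + e^(1/2)·(x - 1/2)^6/720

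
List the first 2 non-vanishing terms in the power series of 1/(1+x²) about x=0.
1 - x^2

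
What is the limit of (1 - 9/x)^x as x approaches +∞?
As x → +∞: this is the defining limit (1 - 9/x)^x → e^(-9).
Limit = e^(-9).

Final answer: e^(-9)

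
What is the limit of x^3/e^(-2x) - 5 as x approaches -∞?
The quotient is an ∞/∞ indeterminate form as x → -∞.
Compare growth rates of the dominant terms (exponentials ≫ polynomials ≫ logarithms), or apply L'Hôpital's rule; the quotient → 0.
Adding the constant: 0 - 5 = -5. Limit = -5.

Final answer: -5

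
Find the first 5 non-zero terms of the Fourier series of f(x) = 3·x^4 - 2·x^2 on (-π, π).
(152 - 24·π^2)·cos(x) + (-11 + 6·π^2)·cos(2·x) + (8/3 - 8·π^2/3)·cos(3·x) + (-17/16 + 3·π^2/2)·cos(4·x) - 2·π^2/3 + 3·π^4/5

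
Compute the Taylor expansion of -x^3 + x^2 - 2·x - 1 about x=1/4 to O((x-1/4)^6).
-93/64 - 27·(x - 1/4)/16 + (x - 1/4)^2/4 - (x - 1/4)^3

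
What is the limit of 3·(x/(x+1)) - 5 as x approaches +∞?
Evaluate the dominant behaviour as x → +∞; each term tends to a finite value or vanishes.
Limit = -2.

Final answer: -2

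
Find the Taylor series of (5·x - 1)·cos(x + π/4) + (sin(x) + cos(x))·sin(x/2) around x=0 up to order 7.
x^7·(-√(2)/280 - 1093/645120) + x^6·(91/11520 - 29·√(2)/1440) + x^5·(121/3840 + 13·√(2)/120) + x^4·(-5/48 + 19·√(2)/48) + x^3·(-4·√(2)/3 - 13/48) + x^2·(1/2 - 9·√(2)/4) + x·(1/2 + 3·√(2)) - √(2)/2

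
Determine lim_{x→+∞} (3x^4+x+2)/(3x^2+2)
This is an ∞/∞ indeterminate form as x → +∞.
Divide numerator and denominator by x^4 and let the lower-order terms vanish; the numerator's degree 4 exceeds the denominator's degree 2, so the quotient diverges.
Limit = ∞.

Final answer: ∞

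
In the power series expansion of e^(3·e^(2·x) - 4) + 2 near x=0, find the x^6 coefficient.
Expand to order 6: e^(3·e^(2·x) - 4) + 2 = 16468·x^6·e^(-1)/15 + 2488·x^5·e^(-1)/5 + 206·x^4·e^(-1) + 76·x^3·e^(-1) + 24·x^2·e^(-1) + 6·x·e^(-1) + e^(-1) + 2 + O(x^7).
The coefficient of x^6 is 16468·e^(-1)/15.

Final answer: 16468·e^(-1)/15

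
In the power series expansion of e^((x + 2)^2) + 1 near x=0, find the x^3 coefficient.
Expand to order 3: e^((x + 2)^2) + 1 = 44·x^3·e^(4)/3 + 9·x^2·e^(4) + 4·x·e^(4) + 1 + e^(4) + O(x^4).
The coefficient of x^3 is 44·e^(4)/3.

Final answer: 44·e^(4)/3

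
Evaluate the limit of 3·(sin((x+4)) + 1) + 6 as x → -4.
Direct substitution at x = -4 gives 9.

Final answer: 9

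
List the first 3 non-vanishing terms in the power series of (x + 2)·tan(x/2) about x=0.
x^3/12 + x^2/2 + x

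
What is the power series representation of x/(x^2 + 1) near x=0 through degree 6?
x^5 - x^3 + x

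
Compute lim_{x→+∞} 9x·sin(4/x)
As x → +∞: let u = 4/x → 0⁺; then 9·x·sin(4/x) = 9·4·sin(u)/u → 9·4·1 = 36.
Limit = 36.

Final answer: 36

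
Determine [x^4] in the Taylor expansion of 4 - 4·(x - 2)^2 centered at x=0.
Expand to order 4: 4 - 4·(x - 2)^2 = -4·x^2 + 16·x - 12 + O(x^5).
The coefficient of x^4 is 0.

Final answer: 0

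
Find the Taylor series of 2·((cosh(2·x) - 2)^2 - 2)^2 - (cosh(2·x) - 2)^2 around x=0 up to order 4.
56·x^4/3 + 20·x^2 + 1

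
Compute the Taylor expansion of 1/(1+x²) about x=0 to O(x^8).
-x^6 + x^4 - x^2 + 1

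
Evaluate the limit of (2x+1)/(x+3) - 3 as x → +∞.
Evaluate the dominant behaviour as x → +∞; each term tends to a finite value or vanishes.
Limit = -1.

Final answer: -1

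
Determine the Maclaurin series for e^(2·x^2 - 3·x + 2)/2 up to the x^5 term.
-681·x^5·e^(2)/80 + 115·x^4·e^(2)/16 - 21·x^3·e^(2)/4 + 13·x^2·e^(2)/4 - 3·x·e^(2)/2 + e^(2)/2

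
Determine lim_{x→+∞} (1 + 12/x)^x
As x → +∞: this is the defining limit (1 + 12/x)^x → e^12.
Limit = e^(12).

Final answer: e^(12)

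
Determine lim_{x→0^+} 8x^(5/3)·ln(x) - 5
The product is a 0·∞ indeterminate form at x → 0⁺.
Rewrite the product as 8·ln(x) / x^(-5/3) and apply L'Hôpital, or use the standard hierarchy x^(-5/3) ≫ |ln x| as x → 0⁺.
The indeterminate product → 0, so the limit = -5.

Final answer: -5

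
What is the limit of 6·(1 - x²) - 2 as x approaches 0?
Direct substitution at x = 0 gives 4.

Final answer: 4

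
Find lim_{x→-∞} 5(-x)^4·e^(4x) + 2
The product is a 0·∞ indeterminate form at x → -∞.
Rewrite the product as 5(-x)^4 / e^(-4x) (an ∞/∞ form) and apply L'Hôpital, or use the standard hierarchy e^(4|x|) ≫ |(-x)^4| as x → -∞.
The indeterminate product → 0, so the limit = 2.

Final answer: 2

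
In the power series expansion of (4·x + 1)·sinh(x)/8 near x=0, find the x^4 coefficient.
Expand to order 4: (4·x + 1)·sinh(x)/8 = x^4/12 + x^3/48 + x^2/2 + x/8 + O(x^5).
The coefficient of x^4 is 1/12.

Final answer: 1/12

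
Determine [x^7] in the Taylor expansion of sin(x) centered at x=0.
Expand to order 7: sin(x) = -x^7/5040 + x^5/120 - x^3/6 + x + O(x^8).
The coefficient of x^7 is -1/5040.

Final answer: -1/5040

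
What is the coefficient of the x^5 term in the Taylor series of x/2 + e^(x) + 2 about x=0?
Expand to order 5: x/2 + e^(x) + 2 = x^5/120 + x^4/24 + x^3/6 + x^2/2 + 3·x/2 + 3 + O(x^6).
The coefficient of x^5 is 1/120.

Final answer: 1/120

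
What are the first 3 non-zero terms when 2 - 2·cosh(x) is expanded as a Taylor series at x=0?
-x^6/360 - x^4/12 - x^2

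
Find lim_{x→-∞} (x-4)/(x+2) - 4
Evaluate the dominant behaviour as x → -∞; each term tends to a finite value or vanishes.
Limit = -3.

Final answer: -3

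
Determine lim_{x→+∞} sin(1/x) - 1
Evaluate the dominant behaviour as x → +∞; each term tends to a finite value or vanishes.
Limit = -1.

Final answer: -1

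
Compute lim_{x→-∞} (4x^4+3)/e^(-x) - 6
The quotient is an ∞/∞ indeterminate form as x → -∞.
Compare growth rates of the dominant terms (exponentials ≫ polynomials ≫ logarithms), or apply L'Hôpital's rule; the quotient → 0.
Adding the constant: 0 - 6 = -6. Limit = -6.

Final answer: -6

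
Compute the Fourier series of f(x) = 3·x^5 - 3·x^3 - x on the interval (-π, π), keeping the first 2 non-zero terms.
(-126·π^2 + 6·π^4 + 754)·sin(x) + (-3·π^4 - 26 + 18·π^2)·sin(2·x)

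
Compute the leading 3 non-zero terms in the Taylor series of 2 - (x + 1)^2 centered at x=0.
-x^2 - 2·x + 1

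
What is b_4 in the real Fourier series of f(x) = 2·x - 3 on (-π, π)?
b_4 = (1/π) ∫_{-π}^{π} f(x)·sin(4x) dx.
Evaluate the integral (use parity and integration by parts as needed): b_4 = -1.

Final answer: -1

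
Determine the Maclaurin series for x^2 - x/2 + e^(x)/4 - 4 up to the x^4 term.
x^4/96 + x^3/24 + 9·x^2/8 - x/4 - 15/4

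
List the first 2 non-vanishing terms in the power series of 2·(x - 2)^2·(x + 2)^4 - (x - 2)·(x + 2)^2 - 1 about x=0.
132·x + 135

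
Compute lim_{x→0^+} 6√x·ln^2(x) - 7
The product is a 0·∞ indeterminate form at x → 0⁺.
Rewrite the product as 6·ln^2(x) / x^(-1/2) and apply L'Hôpital, or use the standard hierarchy x^(-1/2) ≫ |ln x|^2 as x → 0⁺.
The indeterminate product → 0, so the limit = -7.

Final answer: -7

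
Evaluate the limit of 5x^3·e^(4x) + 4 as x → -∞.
The product is a 0·∞ indeterminate form at x → -∞.
Rewrite the product as 5x^3 / e^(-4x) (an ∞/∞ form) and apply L'Hôpital, or use the standard hierarchy e^(4|x|) ≫ |x^3| as x → -∞.
The indeterminate product → 0, so the limit = 4.

Final answer: 4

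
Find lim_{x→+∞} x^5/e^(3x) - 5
The quotient is an ∞/∞ indeterminate form as x → +∞.
The exponential denominator e^(3x) dominates the polynomial numerator (e^x ≫ x^5 as x → ∞), so the quotient → 0.
Adding the constant: 0 - 5 = -5. Limit = -5.

Final answer: -5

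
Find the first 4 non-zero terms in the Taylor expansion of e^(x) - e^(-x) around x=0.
x^7/2520 + x^5/60 + x^3/3 + 2·x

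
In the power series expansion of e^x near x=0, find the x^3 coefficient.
Expand to order 3: e^x = x^3/6 + x^2/2 + x + 1 + O(x^4).
The coefficient of x^3 is 1/6.

Final answer: 1/6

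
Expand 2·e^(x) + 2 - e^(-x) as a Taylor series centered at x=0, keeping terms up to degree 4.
x^4/24 + x^3/2 + x^2/2 + 3·x + 3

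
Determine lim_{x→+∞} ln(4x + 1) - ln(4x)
This is an ∞ − ∞ indeterminate form.
Combine the logarithms: ln(4x+1) − ln(4x) = ln((4x+1)/(4x)) = ln(1 + 1/(4x)) → ln(1) = 0.
Limit = 0.

Final answer: 0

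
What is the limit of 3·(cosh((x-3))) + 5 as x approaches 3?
Direct substitution at x = 3 gives 8.

Final answer: 8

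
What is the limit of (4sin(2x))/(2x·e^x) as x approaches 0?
Both numerator and denominator → 0 as x → 0; this is a 0/0 indeterminate form.
Expand each to leading order near x = 0: numerator ~ 8·x, denominator ~ 2·x.
The limit of the ratio is 4.

Final answer: 4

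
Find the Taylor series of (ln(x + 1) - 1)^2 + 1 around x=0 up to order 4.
17·x^4/12 - 5·x^3/3 + 2·x^2 - 2·x + 2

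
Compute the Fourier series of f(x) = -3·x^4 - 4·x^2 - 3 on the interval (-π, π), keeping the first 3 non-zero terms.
(-128 + 24·π^2)·cos(x) + (5 - 6·π^2)·cos(2·x) - 3·π^4/5 - 4·π^2/3 - 3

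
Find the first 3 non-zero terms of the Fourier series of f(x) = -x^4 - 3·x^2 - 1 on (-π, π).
(-36 + 8·π^2)·cos(x) - 2·π^2·cos(2·x) - π^4/5 - π^2 - 1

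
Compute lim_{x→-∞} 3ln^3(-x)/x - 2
The quotient is an ∞/∞ indeterminate form as x → -∞.
Compare growth rates of the dominant terms (exponentials ≫ polynomials ≫ logarithms), or apply L'Hôpital's rule; the quotient → 0.
Adding the constant: 0 - 2 = -2. Limit = -2.

Final answer: -2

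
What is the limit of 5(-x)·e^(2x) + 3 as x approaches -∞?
The product is a 0·∞ indeterminate form at x → -∞.
Rewrite the product as 5(-x) / e^(-2x) (an ∞/∞ form) and apply L'Hôpital, or use the standard hierarchy e^(2|x|) ≫ |(-x)| as x → -∞.
The indeterminate product → 0, so the limit = 3.

Final answer: 3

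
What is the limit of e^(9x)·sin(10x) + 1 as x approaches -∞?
Evaluate the dominant behaviour as x → -∞; each term tends to a finite value or vanishes.
Limit = 1.

Final answer: 1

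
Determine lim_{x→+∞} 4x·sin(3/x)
As x → +∞: let u = 3/x → 0⁺; then 4·x·sin(3/x) = 4·3·sin(u)/u → 4·3·1 = 12.
Limit = 12.

Final answer: 12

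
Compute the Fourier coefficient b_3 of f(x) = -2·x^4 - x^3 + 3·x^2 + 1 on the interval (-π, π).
b_3 = (1/π) ∫_{-π}^{π} f(x)·sin(3x) dx.
Evaluate the integral (use parity and integration by parts as needed): b_3 = 4/9 - 2·π^2/3.

Final answer: 4/9 - 2·π^2/3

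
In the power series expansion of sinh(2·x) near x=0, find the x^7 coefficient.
Expand to order 7: sinh(2·x) = 8·x^7/315 + 4·x^5/15 + 4·x^3/3 + 2·x + O(x^8).
The coefficient of x^7 is 8/315.

Final answer: 8/315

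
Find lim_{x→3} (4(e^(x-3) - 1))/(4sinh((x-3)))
Both numerator and denominator → 0 as x → 3; this is a 0/0 indeterminate form.
Expand each to leading order near x = 3: numerator ~ 4·(x - 3), denominator ~ 4·(x - 3).
The limit of the ratio is 1.

Final answer: 1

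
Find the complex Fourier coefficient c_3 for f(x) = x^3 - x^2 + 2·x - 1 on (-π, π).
Compute the real Fourier coefficients first: a_3 = 4/9, b_3 = 8/9 + 2·π^2/3.
Then c_3 = (a_3 − i·b_3)/2 = 2/9 - i·π^2/3 - 4·i/9.

Final answer: 2/9 - i·π^2/3 - 4·i/9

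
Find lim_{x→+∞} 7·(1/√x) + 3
Evaluate the dominant behaviour as x → +∞; each term tends to a finite value or vanishes.
Limit = 3.

Final answer: 3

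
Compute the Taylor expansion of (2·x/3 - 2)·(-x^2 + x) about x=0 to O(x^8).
-2·x^3/3 + 8·x^2/3 - 2·x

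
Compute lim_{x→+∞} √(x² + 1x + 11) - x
This is an ∞ − ∞ indeterminate form.
Multiply and divide by the conjugate √(x²+1x + 11) + x; the x² terms cancel, leaving (1x + 11)/(√(x²+1x + 11)+x) → 1/2.
Limit = 1/2.

Final answer: 1/2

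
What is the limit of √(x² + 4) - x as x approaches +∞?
This is an ∞ − ∞ indeterminate form.
Multiply and divide by the conjugate √(x²+4) + x; the x² terms cancel, leaving 4/(√(x²+4)+x) → 0.
Limit = 0.

Final answer: 0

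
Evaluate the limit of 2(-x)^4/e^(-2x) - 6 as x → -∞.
The quotient is an ∞/∞ indeterminate form as x → -∞.
Compare growth rates of the dominant terms (exponentials ≫ polynomials ≫ logarithms), or apply L'Hôpital's rule; the quotient → 0.
Adding the constant: 0 - 6 = -6. Limit = -6.

Final answer: -6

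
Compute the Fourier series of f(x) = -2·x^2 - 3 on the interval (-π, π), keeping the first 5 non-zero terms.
8·cos(x) - 2·cos(2·x) + 8·cos(3·x)/9 - cos(4·x)/2 - 2·π^2/3 - 3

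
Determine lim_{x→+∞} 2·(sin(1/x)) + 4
Evaluate the dominant behaviour as x → +∞; each term tends to a finite value or vanishes.
Limit = 4.

Final answer: 4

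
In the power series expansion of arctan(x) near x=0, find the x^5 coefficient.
Expand to order 5: arctan(x) = x^5/5 - x^3/3 + x + O(x^6).
The coefficient of x^5 is 1/5.

Final answer: 1/5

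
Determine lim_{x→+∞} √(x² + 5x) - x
As x → +∞: multiply by the conjugate to get (5x)/(√(x²+5x)+x); the denominator ~ 2x, so the limit is 5/2.
Limit = 5/2.

Final answer: 5/2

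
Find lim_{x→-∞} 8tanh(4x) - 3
Evaluate the dominant behaviour as x → -∞; each term tends to a finite value or vanishes.
Limit = -11.

Final answer: -11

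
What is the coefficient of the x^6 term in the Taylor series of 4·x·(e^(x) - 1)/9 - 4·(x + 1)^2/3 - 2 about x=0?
Expand to order 6: 4·x·(e^(x) - 1)/9 - 4·(x + 1)^2/3 - 2 = x^6/270 + x^5/54 + 2·x^4/27 + 2·x^3/9 - 8·x^2/9 - 8·x/3 - 10/3 + O(x^7).
The coefficient of x^6 is 1/270.

Final answer: 1/270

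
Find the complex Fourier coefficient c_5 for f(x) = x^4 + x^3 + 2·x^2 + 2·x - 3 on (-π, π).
Compute the real Fourier coefficients first: a_5 = -8·π^2/25 - 152/625, b_5 = 88/125 + 2·π^2/5.
Then c_5 = (a_5 − i·b_5)/2 = -4·π^2/25 - 76/625 - i·π^2/5 - 44·i/125.

Final answer: -4·π^2/25 - 76/625 - i·π^2/5 - 44·i/125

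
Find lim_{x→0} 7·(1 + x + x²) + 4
Direct substitution at x = 0 gives 11.

Final answer: 11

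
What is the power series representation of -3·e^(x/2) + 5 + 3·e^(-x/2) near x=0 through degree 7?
-x^7/107520 - x^5/640 - x^3/8 - 3·x + 5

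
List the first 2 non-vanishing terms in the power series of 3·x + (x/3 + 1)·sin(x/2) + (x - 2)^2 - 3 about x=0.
1 - x/2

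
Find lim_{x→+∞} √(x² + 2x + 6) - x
As x → +∞: multiply by the conjugate to get (2x+6)/(√(x²+2x+6)+x); the denominator ~ 2x, so the limit is 2/2 = 1.
Limit = 1.

Final answer: 1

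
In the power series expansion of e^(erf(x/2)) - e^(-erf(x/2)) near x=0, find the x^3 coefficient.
Expand to order 3: e^(erf(x/2)) - e^(-erf(x/2)) = x^3·(-1/(6·√(π)) + 1/(3·π^(3/2))) + 2·x/√(π) + O(x^4).
The coefficient of x^3 is -1/(6·√(π)) + 1/(3·π^(3/2)).

Final answer: -1/(6·√(π)) + 1/(3·π^(3/2))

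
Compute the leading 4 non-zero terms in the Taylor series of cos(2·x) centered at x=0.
-4·x^6/45 + 2·x^4/3 - 2·x^2 + 1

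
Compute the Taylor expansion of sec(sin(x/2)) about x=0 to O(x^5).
x^4/384 + x^2/8 + 1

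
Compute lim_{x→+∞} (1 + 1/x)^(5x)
As x → +∞: write (1 + 1/x)^(5x) = ((1 + 1/x)^x)^5 → (e^1)^5 = e^5.
Limit = e^(5).

Final answer: e^(5)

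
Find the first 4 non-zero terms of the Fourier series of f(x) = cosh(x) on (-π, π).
-cos(x)·sinh(π)/π + 2·cos(2·x)·sinh(π)/(5·π) - cos(3·x)·sinh(π)/(5·π) + sinh(π)/π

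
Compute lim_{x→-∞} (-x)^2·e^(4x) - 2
The product is a 0·∞ indeterminate form at x → -∞.
Rewrite the product as (-x)^2 / e^(-4x) (an ∞/∞ form) and apply L'Hôpital, or use the standard hierarchy e^(4|x|) ≫ |(-x)^2| as x → -∞.
The indeterminate product → 0, so the limit = -2.

Final answer: -2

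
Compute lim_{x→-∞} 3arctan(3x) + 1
Evaluate the dominant behaviour as x → -∞; each term tends to a finite value or vanishes.
Limit = 1 - 3·π/2.

Final answer: 1 - 3·π/2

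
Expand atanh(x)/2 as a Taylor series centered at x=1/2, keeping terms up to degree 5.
atanh(1/2)/2 + 2·(x - 1/2)/3 + 4·(x - 1/2)^2/9 + 56·(x - 1/2)^3/81 + 80·(x - 1/2)^4/81 + 1952·(x - 1/2)^5/1215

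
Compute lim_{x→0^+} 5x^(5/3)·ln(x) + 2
The product is a 0·∞ indeterminate form at x → 0⁺.
Rewrite the product as 5·ln(x) / x^(-5/3) and apply L'Hôpital, or use the standard hierarchy x^(-5/3) ≫ |ln x| as x → 0⁺.
The indeterminate product → 0, so the limit = 2.

Final answer: 2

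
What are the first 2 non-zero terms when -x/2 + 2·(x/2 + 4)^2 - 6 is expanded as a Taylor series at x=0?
15·x/2 + 26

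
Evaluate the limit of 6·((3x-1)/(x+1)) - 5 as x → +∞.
Evaluate the dominant behaviour as x → +∞; each term tends to a finite value or vanishes.
Limit = 13.

Final answer: 13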